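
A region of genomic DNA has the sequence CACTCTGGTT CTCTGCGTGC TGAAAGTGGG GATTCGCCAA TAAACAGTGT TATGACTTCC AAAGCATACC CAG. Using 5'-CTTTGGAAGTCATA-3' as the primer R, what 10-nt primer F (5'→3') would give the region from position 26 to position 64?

5'-GTGGGGATTC-3'

The reverse primer's reverse complement TATGACTTCCAAAG matches the template at positions 51–64; the product starts at position 26.
The forward primer is identical to the top strand over positions 26–35: GTGGGGATTC.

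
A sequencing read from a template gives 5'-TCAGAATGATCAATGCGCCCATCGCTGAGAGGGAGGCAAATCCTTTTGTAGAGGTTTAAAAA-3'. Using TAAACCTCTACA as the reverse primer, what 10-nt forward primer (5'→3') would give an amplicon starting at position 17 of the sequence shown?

The reverse primer's reverse complement TGTAGAGGTTTA matches the template at positions 47–58; the product starts at position 17.
The forward primer is identical to the top strand over positions 17–26: GCCCATCGCT.

5'-GCCCATCGCT-3'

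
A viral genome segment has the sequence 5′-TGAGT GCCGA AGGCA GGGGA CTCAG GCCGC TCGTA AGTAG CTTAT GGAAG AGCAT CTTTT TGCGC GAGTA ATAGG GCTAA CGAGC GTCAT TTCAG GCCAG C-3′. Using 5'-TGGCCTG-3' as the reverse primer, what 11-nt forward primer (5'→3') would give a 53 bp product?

The reverse primer's reverse complement CAGGCCA matches the template at positions 93–99, so the product ends at position 99.
A 53 bp product then starts at position 99 − 53 + 1 = 47.
The forward primer is identical to the top strand there: GAAGAGCATCT.

5'-GAAGAGCATCT-3'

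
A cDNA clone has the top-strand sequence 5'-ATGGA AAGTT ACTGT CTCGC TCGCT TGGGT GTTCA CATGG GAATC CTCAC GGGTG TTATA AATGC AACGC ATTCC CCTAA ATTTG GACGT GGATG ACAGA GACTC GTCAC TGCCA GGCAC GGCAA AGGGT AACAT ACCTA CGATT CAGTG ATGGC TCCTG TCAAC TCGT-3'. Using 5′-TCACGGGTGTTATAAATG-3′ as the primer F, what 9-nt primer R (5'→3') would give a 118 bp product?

The forward primer binds at positions 47–64, so a 118 bp product ends at position 47 + 118 − 1 = 164.
The reverse primer anneals to the top strand over positions 156–164, i.e. to TCCTGTCAA.
Its sequence written 5'→3' is the reverse complement: TTGACAGGA.

5'-TTGACAGGA-3'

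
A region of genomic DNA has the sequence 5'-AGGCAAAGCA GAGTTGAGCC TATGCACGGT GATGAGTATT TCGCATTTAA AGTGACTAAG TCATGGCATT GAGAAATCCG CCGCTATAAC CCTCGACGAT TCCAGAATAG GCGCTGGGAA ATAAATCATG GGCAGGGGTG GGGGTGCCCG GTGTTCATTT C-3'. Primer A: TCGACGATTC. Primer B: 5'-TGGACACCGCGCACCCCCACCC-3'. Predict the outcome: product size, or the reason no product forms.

Primer B (TGGACACCGCGCACCCCCACCC) does not match the top strand, and its reverse complement GGGTGGGGGTGCGCGGTGTCCA does not match either.
With no annealing site for primer B, no amplification occurs.

No product — primer B has no binding site in the template.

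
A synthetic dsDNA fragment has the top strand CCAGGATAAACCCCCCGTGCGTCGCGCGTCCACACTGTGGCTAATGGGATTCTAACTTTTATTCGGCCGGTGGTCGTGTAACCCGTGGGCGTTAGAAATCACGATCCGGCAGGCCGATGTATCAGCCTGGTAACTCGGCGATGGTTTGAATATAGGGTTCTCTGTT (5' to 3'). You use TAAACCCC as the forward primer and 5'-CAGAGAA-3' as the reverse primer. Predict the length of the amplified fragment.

158 bp

Scanning the template, TAAACCCC occurs at positions 7–14; this primer anneals to the bottom strand there with its 3' end pointing downstream.
Reverse complement of the reverse primer: TTCTCTG. This occurs on the top strand at positions 158–164.
The product runs from position 7 to position 164, so its length is 164 − 7 + 1 = 158 bp.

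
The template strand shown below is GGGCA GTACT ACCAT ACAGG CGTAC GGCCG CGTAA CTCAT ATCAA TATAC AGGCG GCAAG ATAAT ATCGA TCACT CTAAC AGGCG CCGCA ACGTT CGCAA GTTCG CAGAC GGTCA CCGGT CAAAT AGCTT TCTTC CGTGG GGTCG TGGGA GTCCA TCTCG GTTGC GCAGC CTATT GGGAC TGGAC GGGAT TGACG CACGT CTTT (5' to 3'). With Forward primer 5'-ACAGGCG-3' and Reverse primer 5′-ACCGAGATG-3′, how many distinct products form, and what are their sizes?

Three products: 147 bp, 114 bp, 84 bp

The forward primer ACAGGCG matches the top strand at positions 16–22, 49–55, 79–85.
The reverse primer's reverse complement is CATCTCGGT, matching at positions 154–162.
Each forward site pairs with the reverse site to give a product ending at position 162: sizes 147, 114, 84 bp.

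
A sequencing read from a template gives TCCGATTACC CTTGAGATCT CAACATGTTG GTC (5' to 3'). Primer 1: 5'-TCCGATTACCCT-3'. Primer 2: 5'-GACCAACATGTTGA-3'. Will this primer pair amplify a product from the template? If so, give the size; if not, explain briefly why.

Primer 1 (TCCGATTACCCT) matches the top strand at positions 1–12; it acts as a forward primer.
Primer 2's reverse complement is TCAACATGTTGGTC, matching the top strand at positions 20–33; it acts as a reverse primer.
The 3' ends face each other across positions 1–33, giving a 33 bp product.

Yes — a 33 bp product.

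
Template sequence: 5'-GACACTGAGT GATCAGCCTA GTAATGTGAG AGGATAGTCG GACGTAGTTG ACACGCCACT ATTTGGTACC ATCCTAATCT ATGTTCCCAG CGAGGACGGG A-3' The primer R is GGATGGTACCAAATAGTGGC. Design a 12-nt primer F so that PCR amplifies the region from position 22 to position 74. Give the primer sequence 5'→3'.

5'-TAATGTGAGAGG-3'

The reverse primer's reverse complement GCCACTATTTGGTACCATCC matches the template at positions 55–74; the product starts at position 22.
The forward primer is identical to the top strand over positions 22–33: TAATGTGAGAGG.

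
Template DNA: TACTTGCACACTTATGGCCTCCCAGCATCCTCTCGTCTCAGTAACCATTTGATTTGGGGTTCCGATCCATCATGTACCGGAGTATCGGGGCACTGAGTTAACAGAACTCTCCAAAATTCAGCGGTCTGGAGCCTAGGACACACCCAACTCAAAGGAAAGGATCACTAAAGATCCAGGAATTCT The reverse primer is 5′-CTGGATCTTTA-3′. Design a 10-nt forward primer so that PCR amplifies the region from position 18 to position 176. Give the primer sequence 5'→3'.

The reverse primer's reverse complement TAAAGATCCAG matches the template at positions 166–176; the product starts at position 18.
The forward primer is identical to the top strand over positions 18–27: CCTCCCAGCA.

5'-CCTCCCAGCA-3'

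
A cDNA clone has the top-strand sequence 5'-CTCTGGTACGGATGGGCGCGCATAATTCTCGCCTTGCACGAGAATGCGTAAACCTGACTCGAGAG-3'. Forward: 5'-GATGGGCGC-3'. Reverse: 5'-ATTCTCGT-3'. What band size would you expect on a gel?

The forward primer matches the template at positions 11–19.
The reverse primer's reverse complement is ACGAGAAT, which matches the template at positions 38–45.
The product runs from position 11 to position 45, so its length is 45 − 11 + 1 = 35 bp.

35 bp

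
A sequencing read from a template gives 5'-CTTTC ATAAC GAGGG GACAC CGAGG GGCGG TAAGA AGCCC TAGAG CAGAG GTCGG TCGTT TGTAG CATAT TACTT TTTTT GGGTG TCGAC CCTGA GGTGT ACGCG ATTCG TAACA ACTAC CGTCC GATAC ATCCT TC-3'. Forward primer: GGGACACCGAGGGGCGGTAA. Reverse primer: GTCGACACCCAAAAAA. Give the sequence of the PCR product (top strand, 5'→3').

5'-GGGACACCGAGGGGCGGTAAGAAGCCCTAGAGCAGAGGTCGGTCGTTTGTAGCATATTACTTTTTTTGGGTGTCGAC-3'

The forward primer matches the template at positions 14–33.
Reverse complement of the reverse primer: TTTTTTGGGTGTCGAC. This occurs on the top strand at positions 75–90.
The product is the template from position 14 through 90 (77 bp).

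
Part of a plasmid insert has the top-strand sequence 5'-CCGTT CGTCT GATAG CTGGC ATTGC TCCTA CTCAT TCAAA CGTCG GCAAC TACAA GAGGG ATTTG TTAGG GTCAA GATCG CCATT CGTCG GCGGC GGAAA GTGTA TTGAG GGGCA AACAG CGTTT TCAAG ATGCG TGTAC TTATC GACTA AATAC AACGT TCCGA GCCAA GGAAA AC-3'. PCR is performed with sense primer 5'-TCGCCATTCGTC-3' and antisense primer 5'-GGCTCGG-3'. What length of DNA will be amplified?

91 bp

The forward primer matches the template at positions 78–89.
Reverse complement of the reverse primer: CCGAGCC. This occurs on the top strand at positions 162–168.
Amplicon spans positions 78–168: 91 bp.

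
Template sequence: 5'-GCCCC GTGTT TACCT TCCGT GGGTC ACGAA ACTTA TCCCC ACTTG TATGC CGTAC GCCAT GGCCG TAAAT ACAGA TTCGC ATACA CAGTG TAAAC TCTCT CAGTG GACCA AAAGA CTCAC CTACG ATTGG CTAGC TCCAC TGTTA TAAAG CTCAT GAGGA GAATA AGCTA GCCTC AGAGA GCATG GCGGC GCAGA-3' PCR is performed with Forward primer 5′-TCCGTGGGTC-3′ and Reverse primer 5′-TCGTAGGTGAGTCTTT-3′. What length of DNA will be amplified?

Scanning the template, TCCGTGGGTC occurs at positions 16–25; this primer anneals to the bottom strand there with its 3' end pointing downstream.
Reverse complement of the reverse primer: AAAGACTCACCTACGA. This occurs on the top strand at positions 111–126.
Amplicon spans positions 16–126: 111 bp.

111 bp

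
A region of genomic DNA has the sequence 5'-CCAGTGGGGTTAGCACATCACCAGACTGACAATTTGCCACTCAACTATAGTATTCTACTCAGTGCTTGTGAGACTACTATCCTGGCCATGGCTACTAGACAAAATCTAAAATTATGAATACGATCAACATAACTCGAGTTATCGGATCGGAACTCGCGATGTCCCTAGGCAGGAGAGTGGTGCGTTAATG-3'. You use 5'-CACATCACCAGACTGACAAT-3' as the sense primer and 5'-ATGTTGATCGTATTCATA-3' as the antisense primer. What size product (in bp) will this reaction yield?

Forward primer CACATCACCAGACTGACAAT is found on the top strand at positions 14–33.
Taking the reverse complement of ATGTTGATCGTATTCATA gives TATGAATACGATCAACAT, found at positions 113–130 on the template; the primer anneals here to the top strand with its 3' end pointing upstream.
Product length = (reverse-primer end) − (forward-primer start) + 1 = 130 − 14 + 1 = 117 bp.

117 bp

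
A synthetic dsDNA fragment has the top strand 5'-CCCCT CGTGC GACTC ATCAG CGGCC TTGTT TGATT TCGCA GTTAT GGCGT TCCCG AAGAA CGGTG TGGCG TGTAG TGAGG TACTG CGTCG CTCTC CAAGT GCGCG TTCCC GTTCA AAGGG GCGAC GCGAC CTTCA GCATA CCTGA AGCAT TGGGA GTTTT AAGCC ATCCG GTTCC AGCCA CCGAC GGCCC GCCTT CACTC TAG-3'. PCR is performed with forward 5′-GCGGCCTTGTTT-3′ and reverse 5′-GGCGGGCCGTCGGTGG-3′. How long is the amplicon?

Forward primer GCGGCCTTGTTT is found on the top strand at positions 20–31.
The reverse primer's reverse complement is CCACCGACGGCCCGCC, which matches the template at positions 178–193.
Product length = (reverse-primer end) − (forward-primer start) + 1 = 193 − 20 + 1 = 174 bp.

174 bp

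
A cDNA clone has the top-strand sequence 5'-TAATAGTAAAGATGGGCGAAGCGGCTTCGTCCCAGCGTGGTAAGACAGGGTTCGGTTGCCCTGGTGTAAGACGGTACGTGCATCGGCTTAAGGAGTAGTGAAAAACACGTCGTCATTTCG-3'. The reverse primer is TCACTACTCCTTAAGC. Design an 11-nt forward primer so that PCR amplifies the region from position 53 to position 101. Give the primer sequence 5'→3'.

5'-CGGTTGCCCTG-3'

The reverse primer's reverse complement GCTTAAGGAGTAGTGA matches the template at positions 86–101; the product starts at position 53.
The forward primer is identical to the top strand over positions 53–63: CGGTTGCCCTG.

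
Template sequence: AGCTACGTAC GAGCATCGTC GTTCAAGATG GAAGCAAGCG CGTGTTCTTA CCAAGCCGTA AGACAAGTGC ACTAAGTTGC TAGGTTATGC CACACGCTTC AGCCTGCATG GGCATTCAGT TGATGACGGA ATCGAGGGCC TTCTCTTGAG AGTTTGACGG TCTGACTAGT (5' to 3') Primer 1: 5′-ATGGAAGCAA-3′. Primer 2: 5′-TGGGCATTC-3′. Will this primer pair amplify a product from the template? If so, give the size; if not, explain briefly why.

Primer 1 (ATGGAAGCAA) matches the top strand at positions 28–37 (3' end points downstream).
Primer 2 (TGGGCATTC) also matches the top strand directly, at positions 109–117 — its reverse complement GAATGCCCA is not present.
Both primers anneal to the bottom strand with 3' ends pointing the same way, so neither can prime synthesis back toward the other.

No product — both primers anneal to the same strand and extend in the same direction.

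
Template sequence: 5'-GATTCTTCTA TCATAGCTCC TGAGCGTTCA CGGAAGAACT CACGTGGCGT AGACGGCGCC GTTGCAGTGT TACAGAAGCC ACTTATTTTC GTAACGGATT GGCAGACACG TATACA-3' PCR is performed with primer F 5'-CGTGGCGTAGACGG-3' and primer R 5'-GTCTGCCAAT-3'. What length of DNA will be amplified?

Scanning the template, CGTGGCGTAGACGG occurs at positions 43–56; this primer anneals to the bottom strand there with its 3' end pointing downstream.
Reverse complement of the reverse primer: ATTGGCAGAC. This occurs on the top strand at positions 98–107.
Amplicon spans positions 43–107: 65 bp.

65 bp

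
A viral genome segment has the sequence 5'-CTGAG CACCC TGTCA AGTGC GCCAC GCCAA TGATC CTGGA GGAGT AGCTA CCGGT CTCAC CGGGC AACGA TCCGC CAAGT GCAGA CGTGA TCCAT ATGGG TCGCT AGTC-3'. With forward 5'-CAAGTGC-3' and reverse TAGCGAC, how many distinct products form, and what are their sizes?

The forward primer CAAGTGC matches the top strand at positions 14–20, 76–82.
The reverse primer's reverse complement is GTCGCTA, matching at positions 100–106.
Each forward site pairs with the reverse site to give a product ending at position 106: sizes 93, 31 bp.

Two products: 93 bp, 31 bp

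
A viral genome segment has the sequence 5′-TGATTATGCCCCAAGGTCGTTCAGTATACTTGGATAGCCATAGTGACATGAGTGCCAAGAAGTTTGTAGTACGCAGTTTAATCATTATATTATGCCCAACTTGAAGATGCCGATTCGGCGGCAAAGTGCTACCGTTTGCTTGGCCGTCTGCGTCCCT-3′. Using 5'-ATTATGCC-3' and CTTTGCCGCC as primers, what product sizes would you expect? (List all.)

The forward primer ATTATGCC matches the top strand at positions 3–10, 89–96.
The reverse primer's reverse complement is GGCGGCAAAG, matching at positions 117–126.
Each forward site pairs with the reverse site to give a product ending at position 126: sizes 124, 38 bp.

124 bp, 38 bp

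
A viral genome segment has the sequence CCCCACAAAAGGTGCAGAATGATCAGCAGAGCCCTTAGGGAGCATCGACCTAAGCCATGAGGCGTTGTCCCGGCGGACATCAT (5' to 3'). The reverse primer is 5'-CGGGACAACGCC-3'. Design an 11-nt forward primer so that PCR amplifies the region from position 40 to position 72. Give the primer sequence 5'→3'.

5'-GAGCATCGACC-3'

The reverse primer's reverse complement GGCGTTGTCCCG matches the template at positions 61–72; the product starts at position 40.
The forward primer is identical to the top strand over positions 40–50: GAGCATCGACC.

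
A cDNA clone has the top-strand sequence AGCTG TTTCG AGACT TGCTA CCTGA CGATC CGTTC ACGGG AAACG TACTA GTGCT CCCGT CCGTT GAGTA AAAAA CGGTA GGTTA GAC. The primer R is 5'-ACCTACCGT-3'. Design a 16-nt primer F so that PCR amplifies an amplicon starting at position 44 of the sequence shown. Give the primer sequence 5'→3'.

5'-CGTACTAGTGCTCCCG-3'

The reverse primer's reverse complement ACGGTAGGT matches the template at positions 75–83; the product starts at position 44.
The forward primer is identical to the top strand over positions 44–59: CGTACTAGTGCTCCCG.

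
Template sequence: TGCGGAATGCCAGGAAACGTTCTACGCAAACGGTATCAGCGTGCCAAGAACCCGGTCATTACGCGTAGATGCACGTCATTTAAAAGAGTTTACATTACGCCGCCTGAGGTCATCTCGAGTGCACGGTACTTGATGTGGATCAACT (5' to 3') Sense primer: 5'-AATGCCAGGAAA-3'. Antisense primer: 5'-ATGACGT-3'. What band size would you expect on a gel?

74 bp

Forward primer AATGCCAGGAAA is found on the top strand at positions 6–17.
Taking the reverse complement of ATGACGT gives ACGTCAT, found at positions 73–79 on the template; the primer anneals here to the top strand with its 3' end pointing upstream.
Amplicon spans positions 6–79: 74 bp.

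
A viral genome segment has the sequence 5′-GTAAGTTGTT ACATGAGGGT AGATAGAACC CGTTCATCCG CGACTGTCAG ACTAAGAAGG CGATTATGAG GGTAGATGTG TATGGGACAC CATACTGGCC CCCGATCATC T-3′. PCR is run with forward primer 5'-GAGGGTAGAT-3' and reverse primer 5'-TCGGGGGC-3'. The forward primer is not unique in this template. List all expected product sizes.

91 bp, 38 bp

The forward primer GAGGGTAGAT matches the top strand at positions 15–24, 68–77.
The reverse primer's reverse complement is GCCCCCGA, matching at positions 98–105.
Each forward site pairs with the reverse site to give a product ending at position 105: sizes 91, 38 bp.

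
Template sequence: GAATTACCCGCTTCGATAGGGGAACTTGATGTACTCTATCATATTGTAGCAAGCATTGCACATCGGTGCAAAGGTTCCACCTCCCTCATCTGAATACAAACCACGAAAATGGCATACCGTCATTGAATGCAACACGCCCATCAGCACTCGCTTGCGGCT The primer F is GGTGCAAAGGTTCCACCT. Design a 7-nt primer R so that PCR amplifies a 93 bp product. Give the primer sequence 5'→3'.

The forward primer binds at positions 65–82, so a 93 bp product ends at position 65 + 93 − 1 = 157.
The reverse primer anneals to the top strand over positions 151–157, i.e. to CTTGCGG.
Its sequence written 5'→3' is the reverse complement: CCGCAAG.

5'-CCGCAAG-3'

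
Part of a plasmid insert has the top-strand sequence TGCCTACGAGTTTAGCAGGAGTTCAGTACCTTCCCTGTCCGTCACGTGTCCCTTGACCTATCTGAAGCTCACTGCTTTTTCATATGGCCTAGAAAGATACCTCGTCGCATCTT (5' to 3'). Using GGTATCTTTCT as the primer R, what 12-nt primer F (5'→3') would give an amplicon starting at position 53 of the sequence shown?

5'-TTGACCTATCTG-3'

The reverse primer's reverse complement AGAAAGATACC matches the template at positions 91–101; the product starts at position 53.
The forward primer is identical to the top strand over positions 53–64: TTGACCTATCTG.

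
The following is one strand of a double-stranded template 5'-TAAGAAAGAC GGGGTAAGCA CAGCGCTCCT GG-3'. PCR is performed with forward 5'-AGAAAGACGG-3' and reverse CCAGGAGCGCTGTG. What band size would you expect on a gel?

30 bp

Forward primer AGAAAGACGG is found on the top strand at positions 3–12.
The reverse primer's reverse complement is CACAGCGCTCCTGG, which matches the template at positions 19–32.
The product runs from position 3 to position 32, so its length is 32 − 3 + 1 = 30 bp.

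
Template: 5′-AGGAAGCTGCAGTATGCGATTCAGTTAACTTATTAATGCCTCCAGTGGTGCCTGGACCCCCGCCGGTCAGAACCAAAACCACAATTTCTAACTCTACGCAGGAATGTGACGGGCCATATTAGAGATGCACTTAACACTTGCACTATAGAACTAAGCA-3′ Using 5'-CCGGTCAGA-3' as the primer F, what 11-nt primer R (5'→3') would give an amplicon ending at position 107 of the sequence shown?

The forward primer binds at positions 63–71; the product's 3' end on the top strand is position 107.
The reverse primer anneals to the top strand over positions 97–107, i.e. to CGCAGGAATGT.
Its sequence written 5'→3' is the reverse complement: ACATTCCTGCG.

5'-ACATTCCTGCG-3'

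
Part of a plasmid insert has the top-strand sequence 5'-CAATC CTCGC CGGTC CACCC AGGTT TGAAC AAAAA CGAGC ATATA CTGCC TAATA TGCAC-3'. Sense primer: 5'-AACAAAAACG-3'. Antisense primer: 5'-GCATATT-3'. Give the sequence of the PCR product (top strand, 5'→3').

5'-AACAAAAACGAGCATATACTGCCTAATATGC-3'

The forward primer matches the template at positions 28–37.
Taking the reverse complement of GCATATT gives AATATGC, found at positions 52–58 on the template; the primer anneals here to the top strand with its 3' end pointing upstream.
The product is the template from position 28 through 58 (31 bp).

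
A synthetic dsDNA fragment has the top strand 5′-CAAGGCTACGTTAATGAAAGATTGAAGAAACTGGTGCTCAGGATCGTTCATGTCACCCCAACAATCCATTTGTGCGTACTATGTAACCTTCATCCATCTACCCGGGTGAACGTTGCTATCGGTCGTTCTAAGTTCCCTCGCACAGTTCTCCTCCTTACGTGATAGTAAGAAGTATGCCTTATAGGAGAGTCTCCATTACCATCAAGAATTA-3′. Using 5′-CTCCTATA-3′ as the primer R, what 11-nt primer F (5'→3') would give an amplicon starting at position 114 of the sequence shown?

5'-TGCTATCGGTC-3'

The reverse primer's reverse complement TATAGGAG matches the template at positions 180–187; the product starts at position 114.
The forward primer is identical to the top strand over positions 114–124: TGCTATCGGTC.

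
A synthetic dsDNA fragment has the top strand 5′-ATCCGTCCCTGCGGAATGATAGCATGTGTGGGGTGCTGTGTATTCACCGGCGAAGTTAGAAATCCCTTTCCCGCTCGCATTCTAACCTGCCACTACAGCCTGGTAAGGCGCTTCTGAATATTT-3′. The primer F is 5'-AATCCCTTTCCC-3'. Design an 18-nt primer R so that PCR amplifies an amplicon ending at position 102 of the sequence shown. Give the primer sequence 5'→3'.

The forward primer binds at positions 61–72; the product's 3' end on the top strand is position 102.
The reverse primer anneals to the top strand over positions 85–102, i.e. to ACCTGCCACTACAGCCTG.
Its sequence written 5'→3' is the reverse complement: CAGGCTGTAGTGGCAGGT.

5'-CAGGCTGTAGTGGCAGGT-3'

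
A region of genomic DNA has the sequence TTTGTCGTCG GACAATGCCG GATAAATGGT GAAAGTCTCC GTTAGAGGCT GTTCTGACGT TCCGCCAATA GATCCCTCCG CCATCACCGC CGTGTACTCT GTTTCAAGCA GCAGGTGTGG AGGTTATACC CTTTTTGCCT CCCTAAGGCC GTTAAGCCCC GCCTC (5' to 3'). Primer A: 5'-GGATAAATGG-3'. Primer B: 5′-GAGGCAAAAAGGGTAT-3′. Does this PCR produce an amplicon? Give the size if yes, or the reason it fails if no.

Primer A (GGATAAATGG) matches the top strand at positions 20–29; it acts as a forward primer.
Primer B's reverse complement is ATACCCTTTTTGCCTC, matching the top strand at positions 126–141; it acts as a reverse primer.
The 3' ends face each other across positions 20–141, giving a 122 bp product.

Yes — a 122 bp product.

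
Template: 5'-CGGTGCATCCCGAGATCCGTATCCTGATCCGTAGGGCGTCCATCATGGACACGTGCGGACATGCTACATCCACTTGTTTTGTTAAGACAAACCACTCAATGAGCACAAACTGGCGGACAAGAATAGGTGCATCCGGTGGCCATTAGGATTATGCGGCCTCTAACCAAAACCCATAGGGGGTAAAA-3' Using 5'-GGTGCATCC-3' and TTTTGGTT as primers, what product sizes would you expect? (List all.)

The forward primer GGTGCATCC matches the top strand at positions 2–10, 126–134.
The reverse primer's reverse complement is AACCAAAA, matching at positions 162–169.
Each forward site pairs with the reverse site to give a product ending at position 169: sizes 168, 44 bp.

168 bp, 44 bp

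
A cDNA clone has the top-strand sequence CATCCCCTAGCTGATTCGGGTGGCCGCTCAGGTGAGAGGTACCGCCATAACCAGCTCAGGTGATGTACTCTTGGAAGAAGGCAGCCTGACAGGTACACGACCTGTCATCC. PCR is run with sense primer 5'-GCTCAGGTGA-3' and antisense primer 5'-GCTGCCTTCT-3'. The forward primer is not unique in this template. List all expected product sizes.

The forward primer GCTCAGGTGA matches the top strand at positions 26–35, 54–63.
The reverse primer's reverse complement is AGAAGGCAGC, matching at positions 76–85.
Each forward site pairs with the reverse site to give a product ending at position 85: sizes 60, 32 bp.

60 bp, 32 bp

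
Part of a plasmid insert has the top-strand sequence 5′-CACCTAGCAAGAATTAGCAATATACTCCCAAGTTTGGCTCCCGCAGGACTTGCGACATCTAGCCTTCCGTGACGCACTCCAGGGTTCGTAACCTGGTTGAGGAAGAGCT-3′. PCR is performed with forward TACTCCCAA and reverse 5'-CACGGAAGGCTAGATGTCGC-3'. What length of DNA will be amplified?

Scanning the template, TACTCCCAA occurs at positions 23–31; this primer anneals to the bottom strand there with its 3' end pointing downstream.
The reverse primer's reverse complement is GCGACATCTAGCCTTCCGTG, which matches the template at positions 52–71.
Amplicon spans positions 23–71: 49 bp.

49 bp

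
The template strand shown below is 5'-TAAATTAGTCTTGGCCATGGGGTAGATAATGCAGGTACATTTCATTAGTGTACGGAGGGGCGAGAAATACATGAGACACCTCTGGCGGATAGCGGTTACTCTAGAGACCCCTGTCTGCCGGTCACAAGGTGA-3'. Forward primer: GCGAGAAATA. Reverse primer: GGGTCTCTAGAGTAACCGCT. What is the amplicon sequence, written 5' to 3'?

Scanning the template, GCGAGAAATA occurs at positions 60–69; this primer anneals to the bottom strand there with its 3' end pointing downstream.
Reverse complement of the reverse primer: AGCGGTTACTCTAGAGACCC. This occurs on the top strand at positions 91–110.
The product is the template from position 60 through 110 (51 bp).

5'-GCGAGAAATACATGAGACACCTCTGGCGGATAGCGGTTACTCTAGAGACCC-3'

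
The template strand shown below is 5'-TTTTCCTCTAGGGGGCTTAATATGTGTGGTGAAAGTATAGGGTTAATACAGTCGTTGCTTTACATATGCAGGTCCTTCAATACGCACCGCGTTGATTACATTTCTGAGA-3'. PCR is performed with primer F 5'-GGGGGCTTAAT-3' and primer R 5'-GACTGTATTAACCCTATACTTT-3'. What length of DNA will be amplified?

The forward primer matches the template at positions 11–21.
Reverse complement of the reverse primer: AAAGTATAGGGTTAATACAGTC. This occurs on the top strand at positions 32–53.
Amplicon spans positions 11–53: 43 bp.

43 bp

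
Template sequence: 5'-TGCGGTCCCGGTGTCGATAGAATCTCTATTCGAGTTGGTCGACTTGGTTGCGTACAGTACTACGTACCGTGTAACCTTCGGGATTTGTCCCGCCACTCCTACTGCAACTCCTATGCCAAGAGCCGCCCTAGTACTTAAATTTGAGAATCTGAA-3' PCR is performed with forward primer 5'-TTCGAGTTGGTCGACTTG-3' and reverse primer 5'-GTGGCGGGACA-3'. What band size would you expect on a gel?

Forward primer TTCGAGTTGGTCGACTTG is found on the top strand at positions 29–46.
Reverse complement of the reverse primer: TGTCCCGCCAC. This occurs on the top strand at positions 86–96.
The product runs from position 29 to position 96, so its length is 96 − 29 + 1 = 68 bp.

68 bp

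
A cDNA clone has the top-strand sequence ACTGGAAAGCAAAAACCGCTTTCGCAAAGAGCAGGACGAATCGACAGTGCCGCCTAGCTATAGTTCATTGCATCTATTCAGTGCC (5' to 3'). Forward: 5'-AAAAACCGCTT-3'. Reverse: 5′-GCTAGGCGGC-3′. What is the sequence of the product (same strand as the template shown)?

5'-AAAAACCGCTTTCGCAAAGAGCAGGACGAATCGACAGTGCCGCCTAGC-3'

The forward primer matches the template at positions 11–21.
The reverse primer's reverse complement is GCCGCCTAGC, which matches the template at positions 49–58.
The product is the template from position 11 through 58 (48 bp).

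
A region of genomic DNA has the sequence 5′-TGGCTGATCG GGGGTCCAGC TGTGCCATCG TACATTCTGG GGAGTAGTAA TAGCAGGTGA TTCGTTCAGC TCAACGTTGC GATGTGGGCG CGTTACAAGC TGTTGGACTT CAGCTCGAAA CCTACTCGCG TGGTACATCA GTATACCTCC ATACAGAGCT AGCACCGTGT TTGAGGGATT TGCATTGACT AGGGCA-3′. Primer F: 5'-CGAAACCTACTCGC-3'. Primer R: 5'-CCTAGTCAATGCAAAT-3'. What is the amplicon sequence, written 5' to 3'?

The forward primer matches the template at positions 116–129.
Taking the reverse complement of CCTAGTCAATGCAAAT gives ATTTGCATTGACTAGG, found at positions 178–193 on the template; the primer anneals here to the top strand with its 3' end pointing upstream.
The product is the template from position 116 through 193 (78 bp).

5'-CGAAACCTACTCGCGTGGTACATCAGTATACCTCCATACAGAGCTAGCACCGTGTTTGAGGGATTTGCATTGACTAGG-3'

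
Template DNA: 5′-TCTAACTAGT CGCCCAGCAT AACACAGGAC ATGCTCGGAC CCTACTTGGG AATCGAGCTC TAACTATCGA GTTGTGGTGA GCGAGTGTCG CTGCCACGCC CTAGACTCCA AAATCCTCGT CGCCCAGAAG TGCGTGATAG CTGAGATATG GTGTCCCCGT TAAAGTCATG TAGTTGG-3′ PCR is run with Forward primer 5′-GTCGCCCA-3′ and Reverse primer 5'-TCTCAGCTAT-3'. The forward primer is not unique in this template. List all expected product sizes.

138 bp, 28 bp

The forward primer GTCGCCCA matches the top strand at positions 9–16, 119–126.
The reverse primer's reverse complement is ATAGCTGAGA, matching at positions 137–146.
Each forward site pairs with the reverse site to give a product ending at position 146: sizes 138, 28 bp.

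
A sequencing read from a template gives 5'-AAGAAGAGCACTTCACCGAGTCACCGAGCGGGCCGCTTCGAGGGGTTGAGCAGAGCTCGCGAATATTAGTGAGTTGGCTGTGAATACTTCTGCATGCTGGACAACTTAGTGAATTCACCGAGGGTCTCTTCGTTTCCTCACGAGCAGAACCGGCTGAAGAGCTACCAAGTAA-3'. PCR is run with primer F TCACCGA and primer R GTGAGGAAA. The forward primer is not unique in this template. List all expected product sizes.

129 bp, 121 bp, 27 bp

The forward primer TCACCGA matches the top strand at positions 13–19, 21–27, 115–121.
The reverse primer's reverse complement is TTTCCTCAC, matching at positions 133–141.
Each forward site pairs with the reverse site to give a product ending at position 141: sizes 129, 121, 27 bp.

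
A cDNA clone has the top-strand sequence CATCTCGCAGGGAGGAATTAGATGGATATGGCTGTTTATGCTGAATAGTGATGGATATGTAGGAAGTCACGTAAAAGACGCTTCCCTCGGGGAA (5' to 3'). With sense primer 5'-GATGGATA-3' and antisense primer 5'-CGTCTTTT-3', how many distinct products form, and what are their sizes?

Two products: 60 bp, 31 bp

The forward primer GATGGATA matches the top strand at positions 21–28, 50–57.
The reverse primer's reverse complement is AAAAGACG, matching at positions 73–80.
Each forward site pairs with the reverse site to give a product ending at position 80: sizes 60, 31 bp.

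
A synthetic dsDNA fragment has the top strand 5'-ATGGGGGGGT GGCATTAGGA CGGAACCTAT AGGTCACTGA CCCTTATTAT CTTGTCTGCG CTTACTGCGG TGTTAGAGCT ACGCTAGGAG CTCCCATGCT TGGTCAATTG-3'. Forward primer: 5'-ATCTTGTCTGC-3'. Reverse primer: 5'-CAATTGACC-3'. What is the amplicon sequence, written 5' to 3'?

Scanning the template, ATCTTGTCTGC occurs at positions 49–59; this primer anneals to the bottom strand there with its 3' end pointing downstream.
The reverse primer's reverse complement is GGTCAATTG, which matches the template at positions 102–110.
The product is the template from position 49 through 110 (62 bp).

5'-ATCTTGTCTGCGCTTACTGCGGTGTTAGAGCTACGCTAGGAGCTCCCATGCTTGGTCAATTG-3'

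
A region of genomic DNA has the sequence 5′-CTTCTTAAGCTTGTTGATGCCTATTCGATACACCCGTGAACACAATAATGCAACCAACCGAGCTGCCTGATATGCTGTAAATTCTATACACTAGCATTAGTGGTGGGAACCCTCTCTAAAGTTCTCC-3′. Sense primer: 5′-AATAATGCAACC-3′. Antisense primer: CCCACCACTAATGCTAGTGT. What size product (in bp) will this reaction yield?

The forward primer matches the template at positions 44–55.
Reverse complement of the reverse primer: ACACTAGCATTAGTGGTGGG. This occurs on the top strand at positions 88–107.
The product runs from position 44 to position 107, so its length is 107 − 44 + 1 = 64 bp.

64 bp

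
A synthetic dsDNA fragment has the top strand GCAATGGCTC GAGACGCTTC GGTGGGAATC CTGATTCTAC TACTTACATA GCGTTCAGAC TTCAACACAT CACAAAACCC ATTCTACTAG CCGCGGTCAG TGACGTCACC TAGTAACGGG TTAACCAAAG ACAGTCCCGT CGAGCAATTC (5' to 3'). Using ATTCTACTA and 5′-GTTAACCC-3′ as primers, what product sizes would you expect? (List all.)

The forward primer ATTCTACTA matches the top strand at positions 34–42, 81–89.
The reverse primer's reverse complement is GGGTTAAC, matching at positions 118–125.
Each forward site pairs with the reverse site to give a product ending at position 125: sizes 92, 45 bp.

92 bp, 45 bp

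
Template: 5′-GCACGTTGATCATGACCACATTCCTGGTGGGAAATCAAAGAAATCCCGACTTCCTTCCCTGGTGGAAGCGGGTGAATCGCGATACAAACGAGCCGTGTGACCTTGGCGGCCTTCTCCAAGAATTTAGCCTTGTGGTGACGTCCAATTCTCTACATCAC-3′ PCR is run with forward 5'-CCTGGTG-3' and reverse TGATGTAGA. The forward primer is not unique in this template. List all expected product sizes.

The forward primer CCTGGTG matches the top strand at positions 23–29, 58–64.
The reverse primer's reverse complement is TCTACATCA, matching at positions 149–157.
Each forward site pairs with the reverse site to give a product ending at position 157: sizes 135, 100 bp.

135 bp, 100 bp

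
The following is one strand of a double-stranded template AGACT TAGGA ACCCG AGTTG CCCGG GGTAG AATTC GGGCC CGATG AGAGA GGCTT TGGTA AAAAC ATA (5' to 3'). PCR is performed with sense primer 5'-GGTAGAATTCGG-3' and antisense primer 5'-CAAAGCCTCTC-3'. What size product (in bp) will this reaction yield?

32 bp

Scanning the template, GGTAGAATTCGG occurs at positions 26–37; this primer anneals to the bottom strand there with its 3' end pointing downstream.
Reverse complement of the reverse primer: GAGAGGCTTTG. This occurs on the top strand at positions 47–57.
Amplicon spans positions 26–57: 32 bp.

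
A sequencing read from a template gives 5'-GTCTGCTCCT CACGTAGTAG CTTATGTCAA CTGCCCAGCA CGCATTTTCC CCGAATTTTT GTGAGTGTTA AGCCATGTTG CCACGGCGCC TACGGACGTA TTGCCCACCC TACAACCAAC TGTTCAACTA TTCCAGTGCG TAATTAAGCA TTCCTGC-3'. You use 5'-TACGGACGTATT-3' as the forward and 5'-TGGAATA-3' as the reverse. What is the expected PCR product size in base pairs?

45 bp

The forward primer matches the template at positions 91–102.
Reverse complement of the reverse primer: TATTCCA. This occurs on the top strand at positions 129–135.
Amplicon spans positions 91–135: 45 bp.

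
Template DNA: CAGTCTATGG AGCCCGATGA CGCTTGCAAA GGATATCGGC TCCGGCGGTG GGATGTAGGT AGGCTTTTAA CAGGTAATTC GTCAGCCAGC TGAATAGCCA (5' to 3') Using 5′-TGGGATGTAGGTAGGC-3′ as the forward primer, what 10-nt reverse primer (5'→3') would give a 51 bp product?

The forward primer binds at positions 49–64, so a 51 bp product ends at position 49 + 51 − 1 = 99.
The reverse primer anneals to the top strand over positions 90–99, i.e. to CTGAATAGCC.
Its sequence written 5'→3' is the reverse complement: GGCTATTCAG.

5'-GGCTATTCAG-3'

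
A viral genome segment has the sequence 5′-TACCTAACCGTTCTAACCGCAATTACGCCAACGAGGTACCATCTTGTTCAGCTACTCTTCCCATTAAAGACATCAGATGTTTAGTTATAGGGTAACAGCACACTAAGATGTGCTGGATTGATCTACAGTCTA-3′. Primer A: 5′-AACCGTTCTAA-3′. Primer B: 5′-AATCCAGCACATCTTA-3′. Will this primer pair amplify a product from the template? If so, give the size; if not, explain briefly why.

Primer A (AACCGTTCTAA) matches the top strand at positions 6–16; it acts as a forward primer.
Primer B's reverse complement is TAAGATGTGCTGGATT, matching the top strand at positions 104–119; it acts as a reverse primer.
The 3' ends face each other across positions 6–119, giving a 114 bp product.

Yes — a 114 bp product.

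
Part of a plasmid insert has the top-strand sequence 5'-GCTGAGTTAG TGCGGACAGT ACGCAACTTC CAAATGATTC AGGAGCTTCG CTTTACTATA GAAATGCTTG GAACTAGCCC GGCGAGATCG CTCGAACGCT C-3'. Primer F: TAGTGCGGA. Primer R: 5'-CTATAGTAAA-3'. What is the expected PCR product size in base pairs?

The forward primer matches the template at positions 8–16.
Taking the reverse complement of CTATAGTAAA gives TTTACTATAG, found at positions 52–61 on the template; the primer anneals here to the top strand with its 3' end pointing upstream.
The product runs from position 8 to position 61, so its length is 61 − 8 + 1 = 54 bp.

54 bp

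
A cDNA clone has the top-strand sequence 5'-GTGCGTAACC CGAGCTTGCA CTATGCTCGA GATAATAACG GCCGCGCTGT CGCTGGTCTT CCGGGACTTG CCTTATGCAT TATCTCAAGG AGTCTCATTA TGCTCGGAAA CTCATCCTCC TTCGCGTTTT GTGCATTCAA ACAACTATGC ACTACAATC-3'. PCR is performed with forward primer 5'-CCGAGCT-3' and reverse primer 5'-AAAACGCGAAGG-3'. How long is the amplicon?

121 bp

Scanning the template, CCGAGCT occurs at positions 10–16; this primer anneals to the bottom strand there with its 3' end pointing downstream.
Taking the reverse complement of AAAACGCGAAGG gives CCTTCGCGTTTT, found at positions 119–130 on the template; the primer anneals here to the top strand with its 3' end pointing upstream.
The product runs from position 10 to position 130, so its length is 130 − 10 + 1 = 121 bp.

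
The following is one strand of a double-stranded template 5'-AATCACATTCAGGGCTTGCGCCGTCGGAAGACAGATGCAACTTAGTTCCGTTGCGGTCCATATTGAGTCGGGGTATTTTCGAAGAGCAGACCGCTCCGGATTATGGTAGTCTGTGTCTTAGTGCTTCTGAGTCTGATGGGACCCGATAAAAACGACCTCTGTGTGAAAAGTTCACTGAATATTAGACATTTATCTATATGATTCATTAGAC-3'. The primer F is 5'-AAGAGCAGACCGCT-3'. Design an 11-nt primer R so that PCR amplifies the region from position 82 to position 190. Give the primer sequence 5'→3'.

5'-AATGTCTAATA-3'

The product's 3' end on the top strand is position 190.
The reverse primer anneals to the top strand over positions 180–190, i.e. to TATTAGACATT.
Its sequence written 5'→3' is the reverse complement: AATGTCTAATA.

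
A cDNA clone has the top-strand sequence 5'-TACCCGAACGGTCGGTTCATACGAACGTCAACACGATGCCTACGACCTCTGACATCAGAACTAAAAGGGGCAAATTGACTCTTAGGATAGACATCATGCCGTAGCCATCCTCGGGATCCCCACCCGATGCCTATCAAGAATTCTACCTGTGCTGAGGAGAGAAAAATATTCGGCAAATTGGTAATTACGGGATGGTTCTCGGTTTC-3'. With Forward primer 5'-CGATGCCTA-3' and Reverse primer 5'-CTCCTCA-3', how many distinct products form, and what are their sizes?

Two products: 126 bp, 35 bp

The forward primer CGATGCCTA matches the top strand at positions 34–42, 125–133.
The reverse primer's reverse complement is TGAGGAG, matching at positions 153–159.
Each forward site pairs with the reverse site to give a product ending at position 159: sizes 126, 35 bp.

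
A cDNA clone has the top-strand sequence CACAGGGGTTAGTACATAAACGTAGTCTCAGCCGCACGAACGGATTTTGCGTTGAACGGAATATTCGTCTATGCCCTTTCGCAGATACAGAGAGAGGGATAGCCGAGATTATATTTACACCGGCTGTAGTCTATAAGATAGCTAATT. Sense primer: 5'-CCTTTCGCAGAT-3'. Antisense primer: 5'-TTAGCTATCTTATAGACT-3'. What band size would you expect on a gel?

Forward primer CCTTTCGCAGAT is found on the top strand at positions 75–86.
The reverse primer's reverse complement is AGTCTATAAGATAGCTAA, which matches the template at positions 128–145.
The product runs from position 75 to position 145, so its length is 145 − 75 + 1 = 71 bp.

71 bp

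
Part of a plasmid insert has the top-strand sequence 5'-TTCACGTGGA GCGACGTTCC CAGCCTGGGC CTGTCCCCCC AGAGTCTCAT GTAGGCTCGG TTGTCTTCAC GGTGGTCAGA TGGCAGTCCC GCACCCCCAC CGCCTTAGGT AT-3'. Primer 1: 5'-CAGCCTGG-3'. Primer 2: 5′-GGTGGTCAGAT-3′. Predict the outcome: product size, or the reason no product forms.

No product — both primers anneal to the same strand and extend in the same direction.

Primer 1 (CAGCCTGG) matches the top strand at positions 21–28 (3' end points downstream).
Primer 2 (GGTGGTCAGAT) also matches the top strand directly, at positions 71–81 — its reverse complement ATCTGACCACC is not present.
Both primers anneal to the bottom strand with 3' ends pointing the same way, so neither can prime synthesis back toward the other.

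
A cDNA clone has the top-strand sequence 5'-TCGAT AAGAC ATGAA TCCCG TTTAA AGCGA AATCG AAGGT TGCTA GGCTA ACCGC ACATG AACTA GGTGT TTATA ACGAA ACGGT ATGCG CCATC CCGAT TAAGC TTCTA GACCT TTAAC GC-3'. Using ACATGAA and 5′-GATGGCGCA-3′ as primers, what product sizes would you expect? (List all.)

The forward primer ACATGAA matches the top strand at positions 9–15, 56–62.
The reverse primer's reverse complement is TGCGCCATC, matching at positions 87–95.
Each forward site pairs with the reverse site to give a product ending at position 95: sizes 87, 40 bp.

87 bp, 40 bp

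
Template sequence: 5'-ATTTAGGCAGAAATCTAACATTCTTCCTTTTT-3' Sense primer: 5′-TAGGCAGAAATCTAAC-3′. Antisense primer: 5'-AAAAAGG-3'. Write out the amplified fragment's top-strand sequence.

5'-TAGGCAGAAATCTAACATTCTTCCTTTTT-3'

Forward primer TAGGCAGAAATCTAAC is found on the top strand at positions 4–19.
The reverse primer's reverse complement is CCTTTTT, which matches the template at positions 26–32.
The product is the template from position 4 through 32 (29 bp).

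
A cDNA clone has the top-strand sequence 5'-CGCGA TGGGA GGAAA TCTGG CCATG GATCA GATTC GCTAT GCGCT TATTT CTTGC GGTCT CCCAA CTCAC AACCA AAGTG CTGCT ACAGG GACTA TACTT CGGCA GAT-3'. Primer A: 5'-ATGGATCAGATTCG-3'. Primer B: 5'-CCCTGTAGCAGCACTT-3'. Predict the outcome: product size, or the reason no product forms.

Yes — a 69 bp product.

Primer A (ATGGATCAGATTCG) matches the top strand at positions 23–36; it acts as a forward primer.
Primer B's reverse complement is AAGTGCTGCTACAGGG, matching the top strand at positions 76–91; it acts as a reverse primer.
The 3' ends face each other across positions 23–91, giving a 69 bp product.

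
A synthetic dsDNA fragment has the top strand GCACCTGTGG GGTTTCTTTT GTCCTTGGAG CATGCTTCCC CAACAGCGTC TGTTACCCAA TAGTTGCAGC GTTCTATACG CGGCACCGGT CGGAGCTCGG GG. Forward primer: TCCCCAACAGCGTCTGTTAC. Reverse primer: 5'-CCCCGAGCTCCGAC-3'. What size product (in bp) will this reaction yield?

Scanning the template, TCCCCAACAGCGTCTGTTAC occurs at positions 37–56; this primer anneals to the bottom strand there with its 3' end pointing downstream.
Taking the reverse complement of CCCCGAGCTCCGAC gives GTCGGAGCTCGGGG, found at positions 89–102 on the template; the primer anneals here to the top strand with its 3' end pointing upstream.
The product runs from position 37 to position 102, so its length is 102 − 37 + 1 = 66 bp.

66 bp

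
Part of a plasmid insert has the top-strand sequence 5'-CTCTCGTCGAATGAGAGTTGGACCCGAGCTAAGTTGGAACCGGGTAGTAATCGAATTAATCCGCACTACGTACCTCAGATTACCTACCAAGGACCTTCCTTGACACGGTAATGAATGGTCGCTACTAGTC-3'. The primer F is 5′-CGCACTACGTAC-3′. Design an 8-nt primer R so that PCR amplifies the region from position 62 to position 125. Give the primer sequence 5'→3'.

5'-GTAGCGAC-3'

The product's 3' end on the top strand is position 125.
The reverse primer anneals to the top strand over positions 118–125, i.e. to GTCGCTAC.
Its sequence written 5'→3' is the reverse complement: GTAGCGAC.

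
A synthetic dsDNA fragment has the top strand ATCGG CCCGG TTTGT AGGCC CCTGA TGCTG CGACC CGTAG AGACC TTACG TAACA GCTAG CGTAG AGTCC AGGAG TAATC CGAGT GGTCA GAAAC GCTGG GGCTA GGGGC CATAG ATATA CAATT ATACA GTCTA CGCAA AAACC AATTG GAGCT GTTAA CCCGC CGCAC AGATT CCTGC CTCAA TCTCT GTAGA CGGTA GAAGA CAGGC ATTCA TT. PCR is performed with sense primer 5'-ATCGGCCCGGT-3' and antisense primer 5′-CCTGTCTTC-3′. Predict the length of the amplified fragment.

Forward primer ATCGGCCCGGT is found on the top strand at positions 1–11.
Taking the reverse complement of CCTGTCTTC gives GAAGACAGG, found at positions 201–209 on the template; the primer anneals here to the top strand with its 3' end pointing upstream.
Product length = (reverse-primer end) − (forward-primer start) + 1 = 209 − 1 + 1 = 209 bp.

209 bp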